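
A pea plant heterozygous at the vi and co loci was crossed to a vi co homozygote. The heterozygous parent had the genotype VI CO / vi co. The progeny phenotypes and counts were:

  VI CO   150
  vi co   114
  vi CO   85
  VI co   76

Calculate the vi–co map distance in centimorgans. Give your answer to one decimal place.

37.9 centimorgans

The recombinant classes are VI co and vi CO: 76 + 85 = 161.
Recombination frequency = 161/425 = 0.3788 ≈ 37.9%, i.e. 37.9 centimorgans.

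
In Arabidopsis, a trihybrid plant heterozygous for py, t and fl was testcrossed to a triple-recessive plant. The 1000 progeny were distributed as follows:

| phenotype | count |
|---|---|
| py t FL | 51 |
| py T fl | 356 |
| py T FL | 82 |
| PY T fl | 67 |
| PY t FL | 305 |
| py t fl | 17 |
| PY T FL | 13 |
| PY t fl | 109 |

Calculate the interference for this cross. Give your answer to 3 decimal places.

0.083

The two most frequent reciprocal classes, py T fl and PY t FL, are the parental types, so the F1 was py T fl / PY t FL.
The two rarest classes, py t fl and PY T FL, are the double crossovers. Comparing them with the parentals, only the t allele has switched, so t is the middle locus and the order is fl – t – py.
fl–t: (191 + 30)/1000 = 0.2210; t–py: (118 + 30)/1000 = 0.1480.
Expected DCO frequency = 0.2210 × 0.1480 ≈ 0.03271; observed = 30/1000 ≈ 0.03000.
Coefficient of coincidence = 0.03000/0.03271 ≈ 0.917; interference = 1 − 0.917 = 0.083.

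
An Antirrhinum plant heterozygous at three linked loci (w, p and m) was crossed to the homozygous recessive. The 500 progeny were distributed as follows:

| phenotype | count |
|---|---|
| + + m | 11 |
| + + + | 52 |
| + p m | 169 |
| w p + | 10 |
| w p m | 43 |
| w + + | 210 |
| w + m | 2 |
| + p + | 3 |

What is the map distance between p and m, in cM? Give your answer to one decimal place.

5.2 cM

The two most frequent reciprocal classes, w + + and + p m, are the parental types, so the F1 was w + + / + p m.
The two rarest classes, w + m and + p +, are the double crossovers. Comparing them with the parentals, only the m allele has switched, so m is the middle locus and the order is p – m – w.
Crossovers in the p–m interval produce the single-crossover classes w p + and + + m (10 + 11 = 21) plus the double crossovers (5).
RF(p–m) = (21 + 5) / 500 = 26/500 = 0.0520 → 5.2 cM.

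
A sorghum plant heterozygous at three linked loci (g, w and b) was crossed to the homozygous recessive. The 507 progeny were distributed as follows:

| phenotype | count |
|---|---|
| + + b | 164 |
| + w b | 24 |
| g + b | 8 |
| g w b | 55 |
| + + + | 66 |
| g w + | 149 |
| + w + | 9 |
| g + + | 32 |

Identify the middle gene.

g

The two most frequent reciprocal classes, + + b and g w +, are the parental types, so the F1 was + + b / g w +.
The two rarest classes, g + b and + w +, are the double crossovers. Comparing them with the parentals, only the g allele has switched, so g is the middle locus and the order is w – g – b.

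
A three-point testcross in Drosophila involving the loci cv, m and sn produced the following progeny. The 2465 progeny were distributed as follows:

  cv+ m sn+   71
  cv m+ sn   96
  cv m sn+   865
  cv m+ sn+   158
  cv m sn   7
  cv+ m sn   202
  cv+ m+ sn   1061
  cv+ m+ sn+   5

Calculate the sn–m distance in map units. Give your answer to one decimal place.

The two most frequent reciprocal classes, cv+ m+ sn and cv m sn+, are the parental types, so the F1 was cv+ m+ sn / cv m sn+.
The two rarest classes, cv+ m+ sn+ and cv m sn, are the double crossovers. Comparing them with the parentals, only the sn allele has switched, so sn is the middle locus and the order is cv – sn – m.
Crossovers in the sn–m interval produce the single-crossover classes cv+ m sn and cv m+ sn+ (202 + 158 = 360) plus the double crossovers (12).
RF(sn–m) = (360 + 12) / 2465 = 372/2465 = 0.1509 → 15.1 map units.

15.1 map units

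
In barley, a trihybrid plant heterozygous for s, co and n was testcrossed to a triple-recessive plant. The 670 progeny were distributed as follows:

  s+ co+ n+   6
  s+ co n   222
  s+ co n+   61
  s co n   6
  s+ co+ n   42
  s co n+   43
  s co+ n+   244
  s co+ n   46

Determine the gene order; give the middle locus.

s

The two most frequent reciprocal classes, s co+ n+ and s+ co n, are the parental types, so the F1 was s co+ n+ / s+ co n.
The two rarest classes, s+ co+ n+ and s co n, are the double crossovers. Comparing them with the parentals, only the s allele has switched, so s is the middle locus and the order is co – s – n.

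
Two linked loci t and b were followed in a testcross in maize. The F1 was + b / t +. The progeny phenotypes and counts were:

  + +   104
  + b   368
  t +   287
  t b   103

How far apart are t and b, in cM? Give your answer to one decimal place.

The recombinant classes are + + and t b: 104 + 103 = 207.
Recombination frequency = 207/862 = 0.2401 ≈ 24.0%, i.e. 24.0 cM.

24.0 cM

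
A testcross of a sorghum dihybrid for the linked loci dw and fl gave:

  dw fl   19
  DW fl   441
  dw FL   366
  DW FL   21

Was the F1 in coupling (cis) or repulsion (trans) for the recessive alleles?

trans

The two most frequent classes are DW fl (441) and dw FL (366); these are the parental (non-recombinant) types.
So the F1 carried DW fl on one chromosome and dw FL on the other — the recessive alleles are on opposite chromosomes (trans / repulsion).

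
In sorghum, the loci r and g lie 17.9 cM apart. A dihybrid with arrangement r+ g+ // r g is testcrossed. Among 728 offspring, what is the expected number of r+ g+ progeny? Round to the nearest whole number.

A map distance of 17.9 cM corresponds to a recombination frequency of 0.179.
The F1 is r+ g+ / r g, so r+ g+ is a parental gamete class with expected frequency (1 − r)/2 = 0.821/2 = 0.4105.
Expected number = 0.4105 × 728 = 298.84 ≈ 299.

299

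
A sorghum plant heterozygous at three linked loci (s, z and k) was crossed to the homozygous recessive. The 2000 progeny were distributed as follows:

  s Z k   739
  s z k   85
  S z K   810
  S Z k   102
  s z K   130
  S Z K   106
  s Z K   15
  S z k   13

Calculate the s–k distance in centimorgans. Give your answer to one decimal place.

13.0 centimorgans

The two most frequent reciprocal classes, s Z k and S z K, are the parental types, so the F1 was s Z k / S z K.
The two rarest classes, s Z K and S z k, are the double crossovers. Comparing them with the parentals, only the k allele has switched, so k is the middle locus and the order is z – k – s.
Crossovers in the k–s interval produce the single-crossover classes S Z k and s z K (102 + 130 = 232) plus the double crossovers (28).
RF(k–s) = (232 + 28) / 2000 = 260/2000 = 0.1300 → 13.0 centimorgans.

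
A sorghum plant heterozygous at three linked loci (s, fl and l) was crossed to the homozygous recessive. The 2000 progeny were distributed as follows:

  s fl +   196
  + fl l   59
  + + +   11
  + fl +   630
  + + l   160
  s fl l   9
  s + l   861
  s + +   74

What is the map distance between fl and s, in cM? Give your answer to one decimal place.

18.8 cM

The two most frequent reciprocal classes, + fl + and s + l, are the parental types, so the F1 was + fl + / s + l.
The two rarest classes, + + + and s fl l, are the double crossovers. Comparing them with the parentals, only the fl allele has switched, so fl is the middle locus and the order is l – fl – s.
Crossovers in the fl–s interval produce the single-crossover classes s fl + and + + l (196 + 160 = 356) plus the double crossovers (20).
RF(fl–s) = (356 + 20) / 2000 = 376/2000 = 0.1880 → 18.8 cM.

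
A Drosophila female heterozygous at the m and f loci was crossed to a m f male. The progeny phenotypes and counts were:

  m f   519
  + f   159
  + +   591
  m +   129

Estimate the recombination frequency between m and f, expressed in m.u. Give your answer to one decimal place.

The two most frequent classes, + + (591) and m f (519), are the parental types, so the F1 was + + / m f.
The recombinant classes are + f and m +: 159 + 129 = 288.
Recombination frequency = 288/1398 = 0.2060 ≈ 20.6%, i.e. 20.6 m.u.

20.6 m.u.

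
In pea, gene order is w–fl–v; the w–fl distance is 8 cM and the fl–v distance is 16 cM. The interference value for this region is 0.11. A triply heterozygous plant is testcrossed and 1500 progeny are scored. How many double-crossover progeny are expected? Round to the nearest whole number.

17

Map distances give recombination frequencies of 0.080 and 0.160 for the two intervals.
With interference 0.11 (so coincidence = 0.89), expected double-crossover frequency = 0.080 × 0.160 × 0.89 = 0.01139.
Expected number = 0.01139 × 1500 = 17.09 ≈ 17.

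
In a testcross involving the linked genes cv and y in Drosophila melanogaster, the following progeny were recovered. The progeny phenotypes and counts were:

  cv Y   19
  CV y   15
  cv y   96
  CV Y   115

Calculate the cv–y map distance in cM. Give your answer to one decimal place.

13.9 cM

The two most frequent classes, CV Y (115) and cv y (96), are the parental types, so the F1 was CV Y / cv y.
The recombinant classes are CV y and cv Y: 15 + 19 = 34.
Recombination frequency = 34/245 = 0.1388 ≈ 13.9%, i.e. 13.9 cM.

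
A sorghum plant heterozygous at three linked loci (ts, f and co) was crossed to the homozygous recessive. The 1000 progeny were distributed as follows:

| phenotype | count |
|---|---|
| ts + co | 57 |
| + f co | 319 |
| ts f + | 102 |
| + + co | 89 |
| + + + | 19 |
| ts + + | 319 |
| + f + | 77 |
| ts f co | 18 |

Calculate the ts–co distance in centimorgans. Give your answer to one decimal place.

17.1 centimorgans

The two most frequent reciprocal classes, + f co and ts + +, are the parental types, so the F1 was + f co / ts + +.
The two rarest classes, ts f co and + + +, are the double crossovers. Comparing them with the parentals, only the ts allele has switched, so ts is the middle locus and the order is f – ts – co.
Crossovers in the ts–co interval produce the single-crossover classes + f + and ts + co (77 + 57 = 134) plus the double crossovers (37).
RF(ts–co) = (134 + 37) / 1000 = 171/1000 = 0.1710 → 17.1 centimorgans.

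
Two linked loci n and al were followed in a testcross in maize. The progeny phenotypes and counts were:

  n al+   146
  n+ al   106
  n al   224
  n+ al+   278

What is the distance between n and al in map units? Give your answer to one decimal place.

The two most frequent classes, n+ al+ (278) and n al (224), are the parental types, so the F1 was n+ al+ / n al.
The recombinant classes are n+ al and n al+: 106 + 146 = 252.
Recombination frequency = 252/754 = 0.3342 ≈ 33.4%, i.e. 33.4 map units.

33.4 map units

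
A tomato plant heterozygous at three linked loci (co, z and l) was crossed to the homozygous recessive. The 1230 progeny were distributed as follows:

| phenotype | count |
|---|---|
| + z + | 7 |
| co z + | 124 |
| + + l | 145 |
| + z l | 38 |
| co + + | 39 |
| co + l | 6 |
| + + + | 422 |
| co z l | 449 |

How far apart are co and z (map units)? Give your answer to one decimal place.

The two most frequent reciprocal classes, co z l and + + +, are the parental types, so the F1 was co z l / + + +.
The two rarest classes, co + l and + z +, are the double crossovers. Comparing them with the parentals, only the z allele has switched, so z is the middle locus and the order is l – z – co.
Crossovers in the z–co interval produce the single-crossover classes + z l and co + + (38 + 39 = 77) plus the double crossovers (13).
RF(z–co) = (77 + 13) / 1230 = 90/1230 = 0.0732 → 7.3 map units.

7.3 map units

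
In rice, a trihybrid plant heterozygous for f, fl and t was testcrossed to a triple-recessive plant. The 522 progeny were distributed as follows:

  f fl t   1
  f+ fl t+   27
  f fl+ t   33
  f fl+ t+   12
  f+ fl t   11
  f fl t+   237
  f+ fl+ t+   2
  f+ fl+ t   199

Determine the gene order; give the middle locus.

The two most frequent reciprocal classes, f+ fl+ t and f fl t+, are the parental types, so the F1 was f+ fl+ t / f fl t+.
The two rarest classes, f+ fl+ t+ and f fl t, are the double crossovers. Comparing them with the parentals, only the t allele has switched, so t is the middle locus and the order is fl – t – f.

t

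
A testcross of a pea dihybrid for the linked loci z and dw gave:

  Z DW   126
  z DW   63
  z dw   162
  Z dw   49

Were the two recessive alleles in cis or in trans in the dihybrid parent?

The two most frequent classes are Z DW (126) and z dw (162); these are the parental (non-recombinant) types.
So the F1 carried Z DW on one chromosome and z dw on the other — the recessive alleles are on the same chromosome (cis / coupling).

cis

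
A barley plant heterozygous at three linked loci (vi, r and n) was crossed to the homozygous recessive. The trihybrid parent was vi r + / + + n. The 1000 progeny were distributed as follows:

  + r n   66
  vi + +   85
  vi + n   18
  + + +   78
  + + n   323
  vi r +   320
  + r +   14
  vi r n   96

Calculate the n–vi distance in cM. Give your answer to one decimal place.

20.6 cM

The two rarest classes, + r + and vi + n, are the double crossovers. Comparing them with the parentals, only the vi allele has switched, so vi is the middle locus and the order is n – vi – r.
Crossovers in the n–vi interval produce the single-crossover classes vi r n and + + + (96 + 78 = 174) plus the double crossovers (32).
RF(n–vi) = (174 + 32) / 1000 = 206/1000 = 0.2060 → 20.6 cM.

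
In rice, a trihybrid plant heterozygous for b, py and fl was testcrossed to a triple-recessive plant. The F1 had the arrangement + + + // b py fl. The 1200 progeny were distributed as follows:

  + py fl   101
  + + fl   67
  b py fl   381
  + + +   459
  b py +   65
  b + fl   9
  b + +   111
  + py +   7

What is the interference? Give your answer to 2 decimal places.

0.43

The two rarest classes, + py + and b + fl, are the double crossovers. Comparing them with the parentals, only the py allele has switched, so py is the middle locus and the order is fl – py – b.
fl–py: (132 + 16)/1200 = 0.1233; py–b: (212 + 16)/1200 = 0.1900.
Expected DCO frequency = 0.1233 × 0.1900 ≈ 0.02343; observed = 16/1200 ≈ 0.01333.
Coefficient of coincidence = 0.01333/0.02343 ≈ 0.57; interference = 1 − 0.57 = 0.43.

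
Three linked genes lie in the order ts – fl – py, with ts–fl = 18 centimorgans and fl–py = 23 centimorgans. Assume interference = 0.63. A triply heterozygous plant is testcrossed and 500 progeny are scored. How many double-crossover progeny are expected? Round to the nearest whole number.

Map distances give recombination frequencies of 0.180 and 0.230 for the two intervals.
With interference 0.63 (so coincidence = 0.37), expected double-crossover frequency = 0.180 × 0.230 × 0.37 = 0.01532.
Expected number = 0.01532 × 500 = 7.66 ≈ 8.

8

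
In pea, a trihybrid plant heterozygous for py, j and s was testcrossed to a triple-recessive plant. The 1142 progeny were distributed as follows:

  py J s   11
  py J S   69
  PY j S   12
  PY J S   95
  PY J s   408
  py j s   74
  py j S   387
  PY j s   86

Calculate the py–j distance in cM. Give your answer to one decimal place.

15.6 cM

The two most frequent reciprocal classes, py j S and PY J s, are the parental types, so the F1 was py j S / PY J s.
The two rarest classes, PY j S and py J s, are the double crossovers. Comparing them with the parentals, only the py allele has switched, so py is the middle locus and the order is j – py – s.
Crossovers in the j–py interval produce the single-crossover classes py J S and PY j s (69 + 86 = 155) plus the double crossovers (23).
RF(j–py) = (155 + 23) / 1142 = 178/1142 = 0.1559 → 15.6 cM.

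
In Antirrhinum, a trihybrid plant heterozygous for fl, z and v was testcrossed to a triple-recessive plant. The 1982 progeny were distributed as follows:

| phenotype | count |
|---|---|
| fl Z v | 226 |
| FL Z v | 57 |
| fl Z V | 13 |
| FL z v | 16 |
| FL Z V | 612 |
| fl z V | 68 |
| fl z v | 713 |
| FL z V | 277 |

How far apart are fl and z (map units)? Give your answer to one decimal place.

The two most frequent reciprocal classes, FL Z V and fl z v, are the parental types, so the F1 was FL Z V / fl z v.
The two rarest classes, fl Z V and FL z v, are the double crossovers. Comparing them with the parentals, only the fl allele has switched, so fl is the middle locus and the order is v – fl – z.
Crossovers in the fl–z interval produce the single-crossover classes FL z V and fl Z v (277 + 226 = 503) plus the double crossovers (29).
RF(fl–z) = (503 + 29) / 1982 = 532/1982 = 0.2684 → 26.8 map units.

26.8 map units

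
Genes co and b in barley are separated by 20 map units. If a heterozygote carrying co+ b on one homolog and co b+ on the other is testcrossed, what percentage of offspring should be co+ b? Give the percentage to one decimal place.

A map distance of 20 map units corresponds to a recombination frequency of 0.200.
The F1 is co+ b / co b+, so co+ b is a parental gamete class with expected frequency (1 − r)/2 = 0.800/2 = 0.4000.
That is 0.4000 = 40.0% of the progeny.

40.0%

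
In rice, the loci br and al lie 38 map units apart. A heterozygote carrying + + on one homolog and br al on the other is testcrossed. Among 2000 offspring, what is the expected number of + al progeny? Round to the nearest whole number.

A map distance of 38 map units corresponds to a recombination frequency of 0.380.
The F1 is + + / br al, so + al is a recombinant gamete class with expected frequency r/2 = 0.380/2 = 0.1900.
Expected number = 0.1900 × 2000 = 380.00 ≈ 380.

380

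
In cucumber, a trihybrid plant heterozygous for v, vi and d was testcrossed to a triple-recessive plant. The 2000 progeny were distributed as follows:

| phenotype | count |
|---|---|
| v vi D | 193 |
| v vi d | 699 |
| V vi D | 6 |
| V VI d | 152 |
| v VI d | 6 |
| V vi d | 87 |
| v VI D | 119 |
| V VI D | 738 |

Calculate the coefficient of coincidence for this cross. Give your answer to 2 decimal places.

0.31

The two most frequent reciprocal classes, V VI D and v vi d, are the parental types, so the F1 was V VI D / v vi d.
The two rarest classes, V vi D and v VI d, are the double crossovers. Comparing them with the parentals, only the vi allele has switched, so vi is the middle locus and the order is d – vi – v.
d–vi: (345 + 12)/2000 = 0.1785; vi–v: (206 + 12)/2000 = 0.1090.
Expected DCO frequency = 0.1785 × 0.1090 ≈ 0.01946; observed = 12/2000 ≈ 0.00600.
Coefficient of coincidence = 0.00600/0.01946 ≈ 0.31.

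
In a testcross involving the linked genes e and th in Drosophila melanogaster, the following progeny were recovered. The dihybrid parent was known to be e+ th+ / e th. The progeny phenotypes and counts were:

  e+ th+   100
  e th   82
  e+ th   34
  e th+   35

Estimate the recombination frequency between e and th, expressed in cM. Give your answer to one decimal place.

The recombinant classes are e+ th and e th+: 34 + 35 = 69.
Recombination frequency = 69/251 = 0.2749 ≈ 27.5%, i.e. 27.5 cM.

27.5 cM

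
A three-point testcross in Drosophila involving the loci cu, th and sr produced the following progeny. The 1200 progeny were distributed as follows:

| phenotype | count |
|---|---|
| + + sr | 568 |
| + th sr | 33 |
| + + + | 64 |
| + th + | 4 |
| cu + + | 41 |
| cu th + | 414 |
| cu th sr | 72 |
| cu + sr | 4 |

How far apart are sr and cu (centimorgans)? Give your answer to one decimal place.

The two most frequent reciprocal classes, cu th + and + + sr, are the parental types, so the F1 was cu th + / + + sr.
The two rarest classes, + th + and cu + sr, are the double crossovers. Comparing them with the parentals, only the cu allele has switched, so cu is the middle locus and the order is th – cu – sr.
Crossovers in the cu–sr interval produce the single-crossover classes cu th sr and + + + (72 + 64 = 136) plus the double crossovers (8).
RF(cu–sr) = (136 + 8) / 1200 = 144/1200 = 0.1200 → 12.0 centimorgans.

12.0 centimorgans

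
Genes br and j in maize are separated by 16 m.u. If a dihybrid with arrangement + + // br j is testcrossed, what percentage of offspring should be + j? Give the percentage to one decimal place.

A map distance of 16 m.u. corresponds to a recombination frequency of 0.160.
The F1 is + + / br j, so + j is a recombinant gamete class with expected frequency r/2 = 0.160/2 = 0.0800.
That is 0.0800 = 8.0% of the progeny.

8.0%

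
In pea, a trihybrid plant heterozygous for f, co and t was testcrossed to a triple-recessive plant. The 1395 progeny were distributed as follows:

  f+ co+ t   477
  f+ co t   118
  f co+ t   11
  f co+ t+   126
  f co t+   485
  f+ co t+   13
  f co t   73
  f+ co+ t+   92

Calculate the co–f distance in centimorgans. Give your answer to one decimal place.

The two most frequent reciprocal classes, f+ co+ t and f co t+, are the parental types, so the F1 was f+ co+ t / f co t+.
The two rarest classes, f co+ t and f+ co t+, are the double crossovers. Comparing them with the parentals, only the f allele has switched, so f is the middle locus and the order is co – f – t.
Crossovers in the co–f interval produce the single-crossover classes f+ co t and f co+ t+ (118 + 126 = 244) plus the double crossovers (24).
RF(co–f) = (244 + 24) / 1395 = 268/1395 = 0.1921 → 19.2 centimorgans.

19.2 centimorgans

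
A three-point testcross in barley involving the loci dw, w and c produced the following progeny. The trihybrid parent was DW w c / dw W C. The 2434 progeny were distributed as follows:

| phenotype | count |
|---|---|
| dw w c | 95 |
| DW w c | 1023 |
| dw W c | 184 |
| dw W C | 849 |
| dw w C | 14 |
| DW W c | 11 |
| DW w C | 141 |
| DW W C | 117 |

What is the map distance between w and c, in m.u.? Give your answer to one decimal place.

The two rarest classes, DW W c and dw w C, are the double crossovers. Comparing them with the parentals, only the w allele has switched, so w is the middle locus and the order is c – w – dw.
Crossovers in the c–w interval produce the single-crossover classes DW w C and dw W c (141 + 184 = 325) plus the double crossovers (25).
RF(c–w) = (325 + 25) / 2434 = 350/2434 = 0.1438 → 14.4 m.u.

14.4 m.u.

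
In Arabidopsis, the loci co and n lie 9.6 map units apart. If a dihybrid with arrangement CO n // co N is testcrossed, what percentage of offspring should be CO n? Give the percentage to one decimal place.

A map distance of 9.6 map units corresponds to a recombination frequency of 0.096.
The F1 is CO n / co N, so CO n is a parental gamete class with expected frequency (1 − r)/2 = 0.904/2 = 0.4520.
That is 0.4520 = 45.2% of the progeny.

45.2%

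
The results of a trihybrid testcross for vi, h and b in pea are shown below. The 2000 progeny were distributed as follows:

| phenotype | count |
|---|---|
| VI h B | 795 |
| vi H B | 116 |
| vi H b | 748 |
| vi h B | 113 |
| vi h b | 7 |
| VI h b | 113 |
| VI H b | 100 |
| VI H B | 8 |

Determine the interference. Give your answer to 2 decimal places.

The two most frequent reciprocal classes, vi H b and VI h B, are the parental types, so the F1 was vi H b / VI h B.
The two rarest classes, vi h b and VI H B, are the double crossovers. Comparing them with the parentals, only the h allele has switched, so h is the middle locus and the order is b – h – vi.
b–h: (229 + 15)/2000 = 0.1220; h–vi: (213 + 15)/2000 = 0.1140.
Expected DCO frequency = 0.1220 × 0.1140 ≈ 0.01391; observed = 15/2000 ≈ 0.00750.
Coefficient of coincidence = 0.00750/0.01391 ≈ 0.54; interference = 1 − 0.54 = 0.46.

0.46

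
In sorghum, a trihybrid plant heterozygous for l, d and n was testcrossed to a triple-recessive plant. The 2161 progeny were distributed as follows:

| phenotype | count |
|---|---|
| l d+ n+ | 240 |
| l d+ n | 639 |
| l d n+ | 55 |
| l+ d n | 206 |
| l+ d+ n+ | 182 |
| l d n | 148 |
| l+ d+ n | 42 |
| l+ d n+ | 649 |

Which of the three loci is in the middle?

The two most frequent reciprocal classes, l d+ n and l+ d n+, are the parental types, so the F1 was l d+ n / l+ d n+.
The two rarest classes, l+ d+ n and l d n+, are the double crossovers. Comparing them with the parentals, only the l allele has switched, so l is the middle locus and the order is d – l – n.

l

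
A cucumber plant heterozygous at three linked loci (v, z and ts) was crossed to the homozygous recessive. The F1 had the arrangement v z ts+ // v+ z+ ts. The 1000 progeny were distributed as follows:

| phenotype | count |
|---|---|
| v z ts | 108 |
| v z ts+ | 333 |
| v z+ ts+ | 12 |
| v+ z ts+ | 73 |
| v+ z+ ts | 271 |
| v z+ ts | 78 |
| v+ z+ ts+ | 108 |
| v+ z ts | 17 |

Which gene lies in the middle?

z

The two rarest classes, v z+ ts+ and v+ z ts, are the double crossovers. Comparing them with the parentals, only the z allele has switched, so z is the middle locus and the order is ts – z – v.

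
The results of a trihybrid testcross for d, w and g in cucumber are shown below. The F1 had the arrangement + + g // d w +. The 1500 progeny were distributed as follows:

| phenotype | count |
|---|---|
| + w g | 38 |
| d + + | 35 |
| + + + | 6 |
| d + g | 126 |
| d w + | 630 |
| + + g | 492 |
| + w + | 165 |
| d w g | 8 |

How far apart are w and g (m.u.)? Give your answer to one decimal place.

The two rarest classes, + + + and d w g, are the double crossovers. Comparing them with the parentals, only the g allele has switched, so g is the middle locus and the order is d – g – w.
Crossovers in the g–w interval produce the single-crossover classes + w g and d + + (38 + 35 = 73) plus the double crossovers (14).
RF(g–w) = (73 + 14) / 1500 = 87/1500 = 0.0580 → 5.8 m.u.

5.8 m.u.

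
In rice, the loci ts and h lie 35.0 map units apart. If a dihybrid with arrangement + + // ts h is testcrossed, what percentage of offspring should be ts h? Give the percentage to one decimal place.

32.5%

A map distance of 35.0 map units corresponds to a recombination frequency of 0.350.
The F1 is + + / ts h, so ts h is a parental gamete class with expected frequency (1 − r)/2 = 0.650/2 = 0.3250.
That is 0.3250 = 32.5% of the progeny.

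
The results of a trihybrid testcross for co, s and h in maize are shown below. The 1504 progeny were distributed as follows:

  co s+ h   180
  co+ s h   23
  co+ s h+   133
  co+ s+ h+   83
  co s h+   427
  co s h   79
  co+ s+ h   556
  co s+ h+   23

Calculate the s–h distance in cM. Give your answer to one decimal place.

The two most frequent reciprocal classes, co+ s+ h and co s h+, are the parental types, so the F1 was co+ s+ h / co s h+.
The two rarest classes, co+ s h and co s+ h+, are the double crossovers. Comparing them with the parentals, only the s allele has switched, so s is the middle locus and the order is h – s – co.
Crossovers in the h–s interval produce the single-crossover classes co+ s+ h+ and co s h (83 + 79 = 162) plus the double crossovers (46).
RF(h–s) = (162 + 46) / 1504 = 208/1504 = 0.1383 → 13.8 cM.

13.8 cM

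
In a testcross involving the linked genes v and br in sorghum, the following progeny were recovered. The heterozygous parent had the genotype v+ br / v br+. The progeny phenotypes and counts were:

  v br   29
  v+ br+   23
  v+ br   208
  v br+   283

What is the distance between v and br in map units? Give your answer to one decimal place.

9.6 map units

The recombinant classes are v+ br+ and v br: 23 + 29 = 52.
Recombination frequency = 52/543 = 0.0958 ≈ 9.6%, i.e. 9.6 map units.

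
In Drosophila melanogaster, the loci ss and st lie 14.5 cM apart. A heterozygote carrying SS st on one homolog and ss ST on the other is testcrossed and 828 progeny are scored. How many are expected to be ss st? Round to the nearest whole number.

A map distance of 14.5 cM corresponds to a recombination frequency of 0.145.
The F1 is SS st / ss ST, so ss st is a recombinant gamete class with expected frequency r/2 = 0.145/2 = 0.0725.
Expected number = 0.0725 × 828 = 60.03 ≈ 60.

60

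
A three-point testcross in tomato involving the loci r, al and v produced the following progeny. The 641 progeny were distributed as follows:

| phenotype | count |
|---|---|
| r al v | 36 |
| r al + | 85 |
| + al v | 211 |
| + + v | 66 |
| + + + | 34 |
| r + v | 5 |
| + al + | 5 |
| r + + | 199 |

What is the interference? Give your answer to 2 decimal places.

0.50

The two most frequent reciprocal classes, + al v and r + +, are the parental types, so the F1 was + al v / r + +.
The two rarest classes, + al + and r + v, are the double crossovers. Comparing them with the parentals, only the v allele has switched, so v is the middle locus and the order is r – v – al.
r–v: (70 + 10)/641 = 0.1248; v–al: (151 + 10)/641 = 0.2512.
Expected DCO frequency = 0.1248 × 0.2512 ≈ 0.03135; observed = 10/641 ≈ 0.01560.
Coefficient of coincidence = 0.01560/0.03135 ≈ 0.50; interference = 1 − 0.50 = 0.50.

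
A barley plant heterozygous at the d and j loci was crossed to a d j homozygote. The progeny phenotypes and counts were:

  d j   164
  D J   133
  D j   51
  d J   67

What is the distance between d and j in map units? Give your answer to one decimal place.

28.4 map units

The two most frequent classes, D J (133) and d j (164), are the parental types, so the F1 was D J / d j.
The recombinant classes are D j and d J: 51 + 67 = 118.
Recombination frequency = 118/415 = 0.2843 ≈ 28.4%, i.e. 28.4 map units.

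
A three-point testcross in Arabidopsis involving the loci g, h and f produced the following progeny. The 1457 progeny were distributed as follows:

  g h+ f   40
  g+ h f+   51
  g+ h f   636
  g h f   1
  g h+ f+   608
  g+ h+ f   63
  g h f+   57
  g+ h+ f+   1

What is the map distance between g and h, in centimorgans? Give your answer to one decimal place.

8.4 centimorgans

The two most frequent reciprocal classes, g+ h f and g h+ f+, are the parental types, so the F1 was g+ h f / g h+ f+.
The two rarest classes, g h f and g+ h+ f+, are the double crossovers. Comparing them with the parentals, only the g allele has switched, so g is the middle locus and the order is f – g – h.
Crossovers in the g–h interval produce the single-crossover classes g+ h+ f and g h f+ (63 + 57 = 120) plus the double crossovers (2).
RF(g–h) = (120 + 2) / 1457 = 122/1457 = 0.0837 → 8.4 centimorgans.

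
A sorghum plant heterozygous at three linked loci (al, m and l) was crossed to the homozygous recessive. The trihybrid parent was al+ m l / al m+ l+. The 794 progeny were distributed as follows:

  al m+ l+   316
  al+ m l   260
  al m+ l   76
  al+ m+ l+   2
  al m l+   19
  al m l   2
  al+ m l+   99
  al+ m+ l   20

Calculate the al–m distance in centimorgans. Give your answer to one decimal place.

5.4 centimorgans

The two rarest classes, al m l and al+ m+ l+, are the double crossovers. Comparing them with the parentals, only the al allele has switched, so al is the middle locus and the order is l – al – m.
Crossovers in the al–m interval produce the single-crossover classes al+ m+ l and al m l+ (20 + 19 = 39) plus the double crossovers (4).
RF(al–m) = (39 + 4) / 794 = 43/794 = 0.0542 → 5.4 centimorgans.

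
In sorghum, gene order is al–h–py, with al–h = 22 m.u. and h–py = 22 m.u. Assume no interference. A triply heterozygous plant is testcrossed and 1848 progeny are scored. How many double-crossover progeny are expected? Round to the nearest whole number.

89

Map distances give recombination frequencies of 0.220 and 0.220 for the two intervals.
With no interference, expected double-crossover frequency = 0.220 × 0.220 = 0.04840.
Expected number = 0.04840 × 1848 = 89.44 ≈ 89.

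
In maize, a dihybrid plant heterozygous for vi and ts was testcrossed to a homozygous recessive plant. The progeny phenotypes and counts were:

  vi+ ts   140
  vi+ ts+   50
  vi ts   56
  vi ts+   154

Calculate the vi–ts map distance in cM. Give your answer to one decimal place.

The two most frequent classes, vi+ ts (140) and vi ts+ (154), are the parental types, so the F1 was vi+ ts / vi ts+.
The recombinant classes are vi+ ts+ and vi ts: 50 + 56 = 106.
Recombination frequency = 106/400 = 0.2650 ≈ 26.5%, i.e. 26.5 cM.

26.5 cM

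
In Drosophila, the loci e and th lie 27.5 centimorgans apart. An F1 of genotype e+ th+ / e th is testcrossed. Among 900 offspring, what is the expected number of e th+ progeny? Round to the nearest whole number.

124

A map distance of 27.5 centimorgans corresponds to a recombination frequency of 0.275.
The F1 is e+ th+ / e th, so e th+ is a recombinant gamete class with expected frequency r/2 = 0.275/2 = 0.1375.
Expected number = 0.1375 × 900 = 123.75 ≈ 124.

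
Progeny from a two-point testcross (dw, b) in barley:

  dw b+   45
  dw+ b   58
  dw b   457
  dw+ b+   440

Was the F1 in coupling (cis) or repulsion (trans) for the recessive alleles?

cis

The two most frequent classes are dw+ b+ (440) and dw b (457); these are the parental (non-recombinant) types.
So the F1 carried dw+ b+ on one chromosome and dw b on the other — the recessive alleles are on the same chromosome (cis / coupling).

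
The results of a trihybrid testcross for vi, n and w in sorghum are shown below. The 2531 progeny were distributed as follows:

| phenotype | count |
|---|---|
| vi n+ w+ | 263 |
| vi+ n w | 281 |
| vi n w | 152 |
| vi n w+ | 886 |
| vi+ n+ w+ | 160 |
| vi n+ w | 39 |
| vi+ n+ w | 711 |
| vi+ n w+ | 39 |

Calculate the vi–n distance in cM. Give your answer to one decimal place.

24.6 cM

The two most frequent reciprocal classes, vi+ n+ w and vi n w+, are the parental types, so the F1 was vi+ n+ w / vi n w+.
The two rarest classes, vi n+ w and vi+ n w+, are the double crossovers. Comparing them with the parentals, only the vi allele has switched, so vi is the middle locus and the order is w – vi – n.
Crossovers in the vi–n interval produce the single-crossover classes vi+ n w and vi n+ w+ (281 + 263 = 544) plus the double crossovers (78).
RF(vi–n) = (544 + 78) / 2531 = 622/2531 = 0.2458 → 24.6 cM.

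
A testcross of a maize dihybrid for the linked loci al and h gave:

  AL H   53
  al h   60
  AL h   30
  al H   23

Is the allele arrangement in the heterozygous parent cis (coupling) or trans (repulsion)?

The two most frequent classes are AL H (53) and al h (60); these are the parental (non-recombinant) types.
So the F1 carried AL H on one chromosome and al h on the other — the recessive alleles are on the same chromosome (cis / coupling).

cis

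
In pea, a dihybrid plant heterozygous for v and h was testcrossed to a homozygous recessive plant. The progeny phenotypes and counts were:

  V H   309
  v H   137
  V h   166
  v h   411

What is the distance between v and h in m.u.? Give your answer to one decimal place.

29.6 m.u.

The two most frequent classes, V H (309) and v h (411), are the parental types, so the F1 was V H / v h.
The recombinant classes are V h and v H: 166 + 137 = 303.
Recombination frequency = 303/1023 = 0.2962 ≈ 29.6%, i.e. 29.6 m.u.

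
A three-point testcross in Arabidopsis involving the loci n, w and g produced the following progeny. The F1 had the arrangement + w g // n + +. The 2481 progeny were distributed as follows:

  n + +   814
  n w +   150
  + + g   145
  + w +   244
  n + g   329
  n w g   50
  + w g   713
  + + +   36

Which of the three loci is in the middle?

The two rarest classes, n w g and + + +, are the double crossovers. Comparing them with the parentals, only the n allele has switched, so n is the middle locus and the order is w – n – g.

n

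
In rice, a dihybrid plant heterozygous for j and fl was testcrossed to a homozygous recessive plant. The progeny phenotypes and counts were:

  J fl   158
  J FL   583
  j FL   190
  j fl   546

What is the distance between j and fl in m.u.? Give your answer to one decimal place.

23.6 m.u.

The two most frequent classes, J FL (583) and j fl (546), are the parental types, so the F1 was J FL / j fl.
The recombinant classes are J fl and j FL: 158 + 190 = 348.
Recombination frequency = 348/1477 = 0.2356 ≈ 23.6%, i.e. 23.6 m.u.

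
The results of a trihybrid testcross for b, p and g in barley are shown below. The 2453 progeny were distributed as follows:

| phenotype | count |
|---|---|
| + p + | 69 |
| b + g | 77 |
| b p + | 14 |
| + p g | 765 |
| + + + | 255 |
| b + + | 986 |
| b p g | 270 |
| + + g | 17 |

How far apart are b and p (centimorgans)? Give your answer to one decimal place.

The two most frequent reciprocal classes, b + + and + p g, are the parental types, so the F1 was b + + / + p g.
The two rarest classes, b p + and + + g, are the double crossovers. Comparing them with the parentals, only the p allele has switched, so p is the middle locus and the order is b – p – g.
Crossovers in the b–p interval produce the single-crossover classes + + + and b p g (255 + 270 = 525) plus the double crossovers (31).
RF(b–p) = (525 + 31) / 2453 = 556/2453 = 0.2267 → 22.7 centimorgans.

22.7 centimorgans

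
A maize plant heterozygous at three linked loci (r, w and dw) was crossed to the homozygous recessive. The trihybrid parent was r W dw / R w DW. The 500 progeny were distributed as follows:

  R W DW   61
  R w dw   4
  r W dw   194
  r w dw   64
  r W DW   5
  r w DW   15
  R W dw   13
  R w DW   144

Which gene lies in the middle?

dw

The two rarest classes, r W DW and R w dw, are the double crossovers. Comparing them with the parentals, only the dw allele has switched, so dw is the middle locus and the order is w – dw – r.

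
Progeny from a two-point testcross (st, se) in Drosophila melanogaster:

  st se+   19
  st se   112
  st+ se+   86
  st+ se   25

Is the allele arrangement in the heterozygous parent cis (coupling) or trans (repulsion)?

The two most frequent classes are st+ se+ (86) and st se (112); these are the parental (non-recombinant) types.
So the F1 carried st+ se+ on one chromosome and st se on the other — the recessive alleles are on the same chromosome (cis / coupling).

cis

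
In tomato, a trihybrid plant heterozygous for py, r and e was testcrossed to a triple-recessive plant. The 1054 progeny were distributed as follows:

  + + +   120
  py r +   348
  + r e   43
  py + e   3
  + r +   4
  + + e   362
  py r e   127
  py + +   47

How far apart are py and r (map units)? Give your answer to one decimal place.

The two most frequent reciprocal classes, + + e and py r +, are the parental types, so the F1 was + + e / py r +.
The two rarest classes, py + e and + r +, are the double crossovers. Comparing them with the parentals, only the py allele has switched, so py is the middle locus and the order is r – py – e.
Crossovers in the r–py interval produce the single-crossover classes + r e and py + + (43 + 47 = 90) plus the double crossovers (7).
RF(r–py) = (90 + 7) / 1054 = 97/1054 = 0.0920 → 9.2 map units.

9.2 map units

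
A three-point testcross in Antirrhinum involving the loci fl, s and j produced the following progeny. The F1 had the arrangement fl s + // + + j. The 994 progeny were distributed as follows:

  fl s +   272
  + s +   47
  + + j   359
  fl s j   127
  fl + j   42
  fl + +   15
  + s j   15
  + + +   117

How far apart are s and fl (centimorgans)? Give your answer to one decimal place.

The two rarest classes, fl + + and + s j, are the double crossovers. Comparing them with the parentals, only the s allele has switched, so s is the middle locus and the order is fl – s – j.
Crossovers in the fl–s interval produce the single-crossover classes + s + and fl + j (47 + 42 = 89) plus the double crossovers (30).
RF(fl–s) = (89 + 30) / 994 = 119/994 = 0.1197 → 12.0 centimorgans.

12.0 centimorgans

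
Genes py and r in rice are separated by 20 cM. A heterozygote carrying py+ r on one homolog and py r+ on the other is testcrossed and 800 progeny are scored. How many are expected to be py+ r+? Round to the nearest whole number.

80

A map distance of 20 cM corresponds to a recombination frequency of 0.200.
The F1 is py+ r / py r+, so py+ r+ is a recombinant gamete class with expected frequency r/2 = 0.200/2 = 0.1000.
Expected number = 0.1000 × 800 = 80.00 ≈ 80.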